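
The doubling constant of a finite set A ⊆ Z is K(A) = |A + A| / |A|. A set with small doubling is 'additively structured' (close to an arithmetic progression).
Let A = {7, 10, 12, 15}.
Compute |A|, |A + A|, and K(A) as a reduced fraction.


|A| = 4.
Compute A + A by enumerating all 16 pairs.
A + A = {14, 17, 19, 20, 22, 24, 25, 27, 30}, so |A + A| = 9.
K = |A + A| / |A| = 9/4 (already in lowest terms) ≈ 2.2500.
Reference: AP of size 4 gives K = 7/4 ≈ 1.7500; a fully generic set of size 4 gives K ≈ 2.5000.

|A| = 4, |A + A| = 9, K = 9/4.


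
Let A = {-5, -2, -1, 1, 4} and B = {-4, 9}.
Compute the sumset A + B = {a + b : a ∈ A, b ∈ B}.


A + B = {a + b : a ∈ A, b ∈ B}.
Enumerate all |A|·|B| = 5·2 = 10 pairs (a, b) and collect distinct sums.
a = -5: -5+-4=-9, -5+9=4
a = -2: -2+-4=-6, -2+9=7
a = -1: -1+-4=-5, -1+9=8
a = 1: 1+-4=-3, 1+9=10
a = 4: 4+-4=0, 4+9=13
Collecting distinct sums: A + B = {-9, -6, -5, -3, 0, 4, 7, 8, 10, 13}
|A + B| = 10

A + B = {-9, -6, -5, -3, 0, 4, 7, 8, 10, 13}


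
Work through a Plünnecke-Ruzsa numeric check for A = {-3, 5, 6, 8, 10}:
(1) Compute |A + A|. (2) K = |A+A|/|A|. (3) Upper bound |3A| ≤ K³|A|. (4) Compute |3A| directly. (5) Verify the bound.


|A| = 5.
Step 1: Compute A + A by enumerating all 25 pairs.
A + A = {-6, 2, 3, 5, 7, 10, 11, 12, 13, 14, 15, 16, 18, 20}, so |A + A| = 14.
Step 2: Doubling constant K = |A + A|/|A| = 14/5 = 14/5 ≈ 2.8000.
Step 3: Plünnecke-Ruzsa gives |3A| ≤ K³·|A| = (2.8000)³ · 5 ≈ 109.7600.
Step 4: Compute 3A = A + A + A directly by enumerating all triples (a,b,c) ∈ A³; |3A| = 26.
Step 5: Check 26 ≤ 109.7600? Yes ✓.

K = 14/5, Plünnecke-Ruzsa bound K³|A| ≈ 109.7600, |3A| = 26, inequality holds.


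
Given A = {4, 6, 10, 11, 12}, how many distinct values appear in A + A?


A + A = {a + a' : a, a' ∈ A}; |A| = 5.
General bounds: 2|A| - 1 ≤ |A + A| ≤ |A|(|A|+1)/2, i.e. 9 ≤ |A + A| ≤ 15.
Lower bound 2|A|-1 is attained iff A is an arithmetic progression.
Enumerate sums a + a' for a ≤ a' (symmetric, so this suffices):
a = 4: 4+4=8, 4+6=10, 4+10=14, 4+11=15, 4+12=16
a = 6: 6+6=12, 6+10=16, 6+11=17, 6+12=18
a = 10: 10+10=20, 10+11=21, 10+12=22
a = 11: 11+11=22, 11+12=23
a = 12: 12+12=24
Distinct sums: {8, 10, 12, 14, 15, 16, 17, 18, 20, 21, 22, 23, 24}
|A + A| = 13

|A + A| = 13


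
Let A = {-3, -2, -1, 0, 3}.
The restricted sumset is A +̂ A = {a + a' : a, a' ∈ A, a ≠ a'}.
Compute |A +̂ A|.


Restricted sumset: A +̂ A = {a + a' : a ∈ A, a' ∈ A, a ≠ a'}.
Equivalently, take A + A and drop any sum 2a that is achievable ONLY as a + a for a ∈ A (i.e. sums representable only with equal summands).
Enumerate pairs (a, a') with a < a' (symmetric, so each unordered pair gives one sum; this covers all a ≠ a'):
  -3 + -2 = -5
  -3 + -1 = -4
  -3 + 0 = -3
  -3 + 3 = 0
  -2 + -1 = -3
  -2 + 0 = -2
  -2 + 3 = 1
  -1 + 0 = -1
  -1 + 3 = 2
  0 + 3 = 3
Collected distinct sums: {-5, -4, -3, -2, -1, 0, 1, 2, 3}
|A +̂ A| = 9
(Reference bound: |A +̂ A| ≥ 2|A| - 3 for |A| ≥ 2, with |A| = 5 giving ≥ 7.)

|A +̂ A| = 9


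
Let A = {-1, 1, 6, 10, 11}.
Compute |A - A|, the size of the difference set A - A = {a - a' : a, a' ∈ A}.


A - A = {a - a' : a, a' ∈ A}; |A| = 5.
Bounds: 2|A|-1 ≤ |A - A| ≤ |A|² - |A| + 1, i.e. 9 ≤ |A - A| ≤ 21.
Note: 0 ∈ A - A always (from a - a). The set is symmetric: if d ∈ A - A then -d ∈ A - A.
Enumerate nonzero differences d = a - a' with a > a' (then include -d):
Positive differences: {1, 2, 4, 5, 7, 9, 10, 11, 12}
Full difference set: {0} ∪ (positive diffs) ∪ (negative diffs).
|A - A| = 1 + 2·9 = 19 (matches direct enumeration: 19).

|A - A| = 19


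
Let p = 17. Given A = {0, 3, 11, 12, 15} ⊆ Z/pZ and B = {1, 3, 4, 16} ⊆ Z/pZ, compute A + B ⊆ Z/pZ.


Work in Z/17Z: reduce every sum a + b modulo 17.
Enumerate all 20 pairs:
a = 0: 0+1=1, 0+3=3, 0+4=4, 0+16=16
a = 3: 3+1=4, 3+3=6, 3+4=7, 3+16=2
a = 11: 11+1=12, 11+3=14, 11+4=15, 11+16=10
a = 12: 12+1=13, 12+3=15, 12+4=16, 12+16=11
a = 15: 15+1=16, 15+3=1, 15+4=2, 15+16=14
Distinct residues collected: {1, 2, 3, 4, 6, 7, 10, 11, 12, 13, 14, 15, 16}
|A + B| = 13 (out of 17 total residues).

A + B = {1, 2, 3, 4, 6, 7, 10, 11, 12, 13, 14, 15, 16}


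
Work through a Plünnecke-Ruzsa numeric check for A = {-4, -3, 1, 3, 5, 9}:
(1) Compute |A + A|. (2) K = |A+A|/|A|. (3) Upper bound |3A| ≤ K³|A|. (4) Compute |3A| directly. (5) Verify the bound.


|A| = 6.
Step 1: Compute A + A by enumerating all 36 pairs.
A + A = {-8, -7, -6, -3, -2, -1, 0, 1, 2, 4, 5, 6, 8, 10, 12, 14, 18}, so |A + A| = 17.
Step 2: Doubling constant K = |A + A|/|A| = 17/6 = 17/6 ≈ 2.8333.
Step 3: Plünnecke-Ruzsa gives |3A| ≤ K³·|A| = (2.8333)³ · 6 ≈ 136.4722.
Step 4: Compute 3A = A + A + A directly by enumerating all triples (a,b,c) ∈ A³; |3A| = 31.
Step 5: Check 31 ≤ 136.4722? Yes ✓.

K = 17/6, Plünnecke-Ruzsa bound K³|A| ≈ 136.4722, |3A| = 31, inequality holds.


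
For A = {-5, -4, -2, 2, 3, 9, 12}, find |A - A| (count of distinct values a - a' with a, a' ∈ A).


A - A = {a - a' : a, a' ∈ A}; |A| = 7.
Bounds: 2|A|-1 ≤ |A - A| ≤ |A|² - |A| + 1, i.e. 13 ≤ |A - A| ≤ 43.
Note: 0 ∈ A - A always (from a - a). The set is symmetric: if d ∈ A - A then -d ∈ A - A.
Enumerate nonzero differences d = a - a' with a > a' (then include -d):
Positive differences: {1, 2, 3, 4, 5, 6, 7, 8, 9, 10, 11, 13, 14, 16, 17}
Full difference set: {0} ∪ (positive diffs) ∪ (negative diffs).
|A - A| = 1 + 2·15 = 31 (matches direct enumeration: 31).

|A - A| = 31


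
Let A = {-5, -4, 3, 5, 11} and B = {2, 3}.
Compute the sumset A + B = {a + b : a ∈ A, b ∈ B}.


A + B = {a + b : a ∈ A, b ∈ B}.
Enumerate all |A|·|B| = 5·2 = 10 pairs (a, b) and collect distinct sums.
a = -5: -5+2=-3, -5+3=-2
a = -4: -4+2=-2, -4+3=-1
a = 3: 3+2=5, 3+3=6
a = 5: 5+2=7, 5+3=8
a = 11: 11+2=13, 11+3=14
Collecting distinct sums: A + B = {-3, -2, -1, 5, 6, 7, 8, 13, 14}
|A + B| = 9

A + B = {-3, -2, -1, 5, 6, 7, 8, 13, 14}


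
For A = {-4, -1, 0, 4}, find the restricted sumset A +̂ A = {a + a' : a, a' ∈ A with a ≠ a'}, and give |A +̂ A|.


Restricted sumset: A +̂ A = {a + a' : a ∈ A, a' ∈ A, a ≠ a'}.
Equivalently, take A + A and drop any sum 2a that is achievable ONLY as a + a for a ∈ A (i.e. sums representable only with equal summands).
Enumerate pairs (a, a') with a < a' (symmetric, so each unordered pair gives one sum; this covers all a ≠ a'):
  -4 + -1 = -5
  -4 + 0 = -4
  -4 + 4 = 0
  -1 + 0 = -1
  -1 + 4 = 3
  0 + 4 = 4
Collected distinct sums: {-5, -4, -1, 0, 3, 4}
|A +̂ A| = 6
(Reference bound: |A +̂ A| ≥ 2|A| - 3 for |A| ≥ 2, with |A| = 4 giving ≥ 5.)

|A +̂ A| = 6


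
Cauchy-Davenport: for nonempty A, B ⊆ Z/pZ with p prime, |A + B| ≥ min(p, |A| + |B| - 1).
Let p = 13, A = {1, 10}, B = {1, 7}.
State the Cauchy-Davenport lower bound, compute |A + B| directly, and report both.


Cauchy-Davenport: |A + B| ≥ min(p, |A| + |B| - 1) for A, B nonempty in Z/pZ.
|A| = 2, |B| = 2, p = 13.
CD lower bound = min(13, 2 + 2 - 1) = min(13, 3) = 3.
Compute A + B mod 13 directly:
a = 1: 1+1=2, 1+7=8
a = 10: 10+1=11, 10+7=4
A + B = {2, 4, 8, 11}, so |A + B| = 4.
Verify: 4 ≥ 3? Yes ✓.

CD lower bound = 3, actual |A + B| = 4.


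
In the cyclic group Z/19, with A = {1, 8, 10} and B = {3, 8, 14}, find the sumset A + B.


Work in Z/19Z: reduce every sum a + b modulo 19.
Enumerate all 9 pairs:
a = 1: 1+3=4, 1+8=9, 1+14=15
a = 8: 8+3=11, 8+8=16, 8+14=3
a = 10: 10+3=13, 10+8=18, 10+14=5
Distinct residues collected: {3, 4, 5, 9, 11, 13, 15, 16, 18}
|A + B| = 9 (out of 19 total residues).

A + B = {3, 4, 5, 9, 11, 13, 15, 16, 18}


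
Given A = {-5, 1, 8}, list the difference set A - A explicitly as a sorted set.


A - A = {a - a' : a, a' ∈ A}.
Compute a - a' for each ordered pair (a, a'):
a = -5: -5--5=0, -5-1=-6, -5-8=-13
a = 1: 1--5=6, 1-1=0, 1-8=-7
a = 8: 8--5=13, 8-1=7, 8-8=0
Collecting distinct values (and noting 0 appears from a-a):
A - A = {-13, -7, -6, 0, 6, 7, 13}
|A - A| = 7

A - A = {-13, -7, -6, 0, 6, 7, 13}


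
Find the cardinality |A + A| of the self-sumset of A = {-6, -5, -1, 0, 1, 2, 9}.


A + A = {a + a' : a, a' ∈ A}; |A| = 7.
General bounds: 2|A| - 1 ≤ |A + A| ≤ |A|(|A|+1)/2, i.e. 13 ≤ |A + A| ≤ 28.
Lower bound 2|A|-1 is attained iff A is an arithmetic progression.
Enumerate sums a + a' for a ≤ a' (symmetric, so this suffices):
a = -6: -6+-6=-12, -6+-5=-11, -6+-1=-7, -6+0=-6, -6+1=-5, -6+2=-4, -6+9=3
a = -5: -5+-5=-10, -5+-1=-6, -5+0=-5, -5+1=-4, -5+2=-3, -5+9=4
a = -1: -1+-1=-2, -1+0=-1, -1+1=0, -1+2=1, -1+9=8
a = 0: 0+0=0, 0+1=1, 0+2=2, 0+9=9
a = 1: 1+1=2, 1+2=3, 1+9=10
a = 2: 2+2=4, 2+9=11
a = 9: 9+9=18
Distinct sums: {-12, -11, -10, -7, -6, -5, -4, -3, -2, -1, 0, 1, 2, 3, 4, 8, 9, 10, 11, 18}
|A + A| = 20

|A + A| = 20


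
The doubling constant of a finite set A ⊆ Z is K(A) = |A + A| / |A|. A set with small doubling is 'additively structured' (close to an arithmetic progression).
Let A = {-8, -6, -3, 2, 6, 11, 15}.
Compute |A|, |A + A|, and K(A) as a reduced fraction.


|A| = 7.
Compute A + A by enumerating all 49 pairs.
A + A = {-16, -14, -12, -11, -9, -6, -4, -2, -1, 0, 3, 4, 5, 7, 8, 9, 12, 13, 17, 21, 22, 26, 30}, so |A + A| = 23.
K = |A + A| / |A| = 23/7 (already in lowest terms) ≈ 3.2857.
Reference: AP of size 7 gives K = 13/7 ≈ 1.8571; a fully generic set of size 7 gives K ≈ 4.0000.

|A| = 7, |A + A| = 23, K = 23/7.


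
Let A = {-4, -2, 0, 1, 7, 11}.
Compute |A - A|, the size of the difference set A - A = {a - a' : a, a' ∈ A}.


A - A = {a - a' : a, a' ∈ A}; |A| = 6.
Bounds: 2|A|-1 ≤ |A - A| ≤ |A|² - |A| + 1, i.e. 11 ≤ |A - A| ≤ 31.
Note: 0 ∈ A - A always (from a - a). The set is symmetric: if d ∈ A - A then -d ∈ A - A.
Enumerate nonzero differences d = a - a' with a > a' (then include -d):
Positive differences: {1, 2, 3, 4, 5, 6, 7, 9, 10, 11, 13, 15}
Full difference set: {0} ∪ (positive diffs) ∪ (negative diffs).
|A - A| = 1 + 2·12 = 25 (matches direct enumeration: 25).

|A - A| = 25


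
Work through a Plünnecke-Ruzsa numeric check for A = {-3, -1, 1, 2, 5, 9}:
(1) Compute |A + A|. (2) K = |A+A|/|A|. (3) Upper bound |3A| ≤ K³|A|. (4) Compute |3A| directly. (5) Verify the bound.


|A| = 6.
Step 1: Compute A + A by enumerating all 36 pairs.
A + A = {-6, -4, -2, -1, 0, 1, 2, 3, 4, 6, 7, 8, 10, 11, 14, 18}, so |A + A| = 16.
Step 2: Doubling constant K = |A + A|/|A| = 16/6 = 16/6 ≈ 2.6667.
Step 3: Plünnecke-Ruzsa gives |3A| ≤ K³·|A| = (2.6667)³ · 6 ≈ 113.7778.
Step 4: Compute 3A = A + A + A directly by enumerating all triples (a,b,c) ∈ A³; |3A| = 28.
Step 5: Check 28 ≤ 113.7778? Yes ✓.

K = 16/6, Plünnecke-Ruzsa bound K³|A| ≈ 113.7778, |3A| = 28, inequality holds.


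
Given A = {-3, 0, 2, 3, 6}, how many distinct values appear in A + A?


A + A = {a + a' : a, a' ∈ A}; |A| = 5.
General bounds: 2|A| - 1 ≤ |A + A| ≤ |A|(|A|+1)/2, i.e. 9 ≤ |A + A| ≤ 15.
Lower bound 2|A|-1 is attained iff A is an arithmetic progression.
Enumerate sums a + a' for a ≤ a' (symmetric, so this suffices):
a = -3: -3+-3=-6, -3+0=-3, -3+2=-1, -3+3=0, -3+6=3
a = 0: 0+0=0, 0+2=2, 0+3=3, 0+6=6
a = 2: 2+2=4, 2+3=5, 2+6=8
a = 3: 3+3=6, 3+6=9
a = 6: 6+6=12
Distinct sums: {-6, -3, -1, 0, 2, 3, 4, 5, 6, 8, 9, 12}
|A + A| = 12

|A + A| = 12


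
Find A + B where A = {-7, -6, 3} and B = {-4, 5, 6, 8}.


A + B = {a + b : a ∈ A, b ∈ B}.
Enumerate all |A|·|B| = 3·4 = 12 pairs (a, b) and collect distinct sums.
a = -7: -7+-4=-11, -7+5=-2, -7+6=-1, -7+8=1
a = -6: -6+-4=-10, -6+5=-1, -6+6=0, -6+8=2
a = 3: 3+-4=-1, 3+5=8, 3+6=9, 3+8=11
Collecting distinct sums: A + B = {-11, -10, -2, -1, 0, 1, 2, 8, 9, 11}
|A + B| = 10

A + B = {-11, -10, -2, -1, 0, 1, 2, 8, 9, 11}


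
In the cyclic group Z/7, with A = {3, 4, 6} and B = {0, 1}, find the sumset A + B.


Work in Z/7Z: reduce every sum a + b modulo 7.
Enumerate all 6 pairs:
a = 3: 3+0=3, 3+1=4
a = 4: 4+0=4, 4+1=5
a = 6: 6+0=6, 6+1=0
Distinct residues collected: {0, 3, 4, 5, 6}
|A + B| = 5 (out of 7 total residues).

A + B = {0, 3, 4, 5, 6}


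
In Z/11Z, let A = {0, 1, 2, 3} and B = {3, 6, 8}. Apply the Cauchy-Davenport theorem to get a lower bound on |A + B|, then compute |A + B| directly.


Cauchy-Davenport: |A + B| ≥ min(p, |A| + |B| - 1) for A, B nonempty in Z/pZ.
|A| = 4, |B| = 3, p = 11.
CD lower bound = min(11, 4 + 3 - 1) = min(11, 6) = 6.
Compute A + B mod 11 directly:
a = 0: 0+3=3, 0+6=6, 0+8=8
a = 1: 1+3=4, 1+6=7, 1+8=9
a = 2: 2+3=5, 2+6=8, 2+8=10
a = 3: 3+3=6, 3+6=9, 3+8=0
A + B = {0, 3, 4, 5, 6, 7, 8, 9, 10}, so |A + B| = 9.
Verify: 9 ≥ 6? Yes ✓.

CD lower bound = 6, actual |A + B| = 9.


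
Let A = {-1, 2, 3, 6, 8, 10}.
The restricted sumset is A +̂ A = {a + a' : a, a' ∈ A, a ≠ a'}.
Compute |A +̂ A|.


Restricted sumset: A +̂ A = {a + a' : a ∈ A, a' ∈ A, a ≠ a'}.
Equivalently, take A + A and drop any sum 2a that is achievable ONLY as a + a for a ∈ A (i.e. sums representable only with equal summands).
Enumerate pairs (a, a') with a < a' (symmetric, so each unordered pair gives one sum; this covers all a ≠ a'):
  -1 + 2 = 1
  -1 + 3 = 2
  -1 + 6 = 5
  -1 + 8 = 7
  -1 + 10 = 9
  2 + 3 = 5
  2 + 6 = 8
  2 + 8 = 10
  2 + 10 = 12
  3 + 6 = 9
  3 + 8 = 11
  3 + 10 = 13
  6 + 8 = 14
  6 + 10 = 16
  8 + 10 = 18
Collected distinct sums: {1, 2, 5, 7, 8, 9, 10, 11, 12, 13, 14, 16, 18}
|A +̂ A| = 13
(Reference bound: |A +̂ A| ≥ 2|A| - 3 for |A| ≥ 2, with |A| = 6 giving ≥ 9.)

|A +̂ A| = 13


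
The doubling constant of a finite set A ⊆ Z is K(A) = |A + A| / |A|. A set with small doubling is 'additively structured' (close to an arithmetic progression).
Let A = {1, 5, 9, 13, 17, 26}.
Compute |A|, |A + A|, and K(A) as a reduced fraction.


|A| = 6.
Compute A + A by enumerating all 36 pairs.
A + A = {2, 6, 10, 14, 18, 22, 26, 27, 30, 31, 34, 35, 39, 43, 52}, so |A + A| = 15.
K = |A + A| / |A| = 15/6 = 5/2 ≈ 2.5000.
Reference: AP of size 6 gives K = 11/6 ≈ 1.8333; a fully generic set of size 6 gives K ≈ 3.5000.

|A| = 6, |A + A| = 15, K = 15/6 = 5/2.


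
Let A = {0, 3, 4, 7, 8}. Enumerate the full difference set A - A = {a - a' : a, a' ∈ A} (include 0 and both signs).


A - A = {a - a' : a, a' ∈ A}.
Compute a - a' for each ordered pair (a, a'):
a = 0: 0-0=0, 0-3=-3, 0-4=-4, 0-7=-7, 0-8=-8
a = 3: 3-0=3, 3-3=0, 3-4=-1, 3-7=-4, 3-8=-5
a = 4: 4-0=4, 4-3=1, 4-4=0, 4-7=-3, 4-8=-4
a = 7: 7-0=7, 7-3=4, 7-4=3, 7-7=0, 7-8=-1
a = 8: 8-0=8, 8-3=5, 8-4=4, 8-7=1, 8-8=0
Collecting distinct values (and noting 0 appears from a-a):
A - A = {-8, -7, -5, -4, -3, -1, 0, 1, 3, 4, 5, 7, 8}
|A - A| = 13

A - A = {-8, -7, -5, -4, -3, -1, 0, 1, 3, 4, 5, 7, 8}


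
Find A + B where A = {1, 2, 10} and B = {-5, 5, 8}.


A + B = {a + b : a ∈ A, b ∈ B}.
Enumerate all |A|·|B| = 3·3 = 9 pairs (a, b) and collect distinct sums.
a = 1: 1+-5=-4, 1+5=6, 1+8=9
a = 2: 2+-5=-3, 2+5=7, 2+8=10
a = 10: 10+-5=5, 10+5=15, 10+8=18
Collecting distinct sums: A + B = {-4, -3, 5, 6, 7, 9, 10, 15, 18}
|A + B| = 9

A + B = {-4, -3, 5, 6, 7, 9, 10, 15, 18}


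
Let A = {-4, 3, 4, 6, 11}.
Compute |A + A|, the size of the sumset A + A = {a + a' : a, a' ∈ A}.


A + A = {a + a' : a, a' ∈ A}; |A| = 5.
General bounds: 2|A| - 1 ≤ |A + A| ≤ |A|(|A|+1)/2, i.e. 9 ≤ |A + A| ≤ 15.
Lower bound 2|A|-1 is attained iff A is an arithmetic progression.
Enumerate sums a + a' for a ≤ a' (symmetric, so this suffices):
a = -4: -4+-4=-8, -4+3=-1, -4+4=0, -4+6=2, -4+11=7
a = 3: 3+3=6, 3+4=7, 3+6=9, 3+11=14
a = 4: 4+4=8, 4+6=10, 4+11=15
a = 6: 6+6=12, 6+11=17
a = 11: 11+11=22
Distinct sums: {-8, -1, 0, 2, 6, 7, 8, 9, 10, 12, 14, 15, 17, 22}
|A + A| = 14

|A + A| = 14


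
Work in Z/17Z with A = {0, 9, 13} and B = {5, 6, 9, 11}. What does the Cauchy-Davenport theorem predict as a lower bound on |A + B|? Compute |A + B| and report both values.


Cauchy-Davenport: |A + B| ≥ min(p, |A| + |B| - 1) for A, B nonempty in Z/pZ.
|A| = 3, |B| = 4, p = 17.
CD lower bound = min(17, 3 + 4 - 1) = min(17, 6) = 6.
Compute A + B mod 17 directly:
a = 0: 0+5=5, 0+6=6, 0+9=9, 0+11=11
a = 9: 9+5=14, 9+6=15, 9+9=1, 9+11=3
a = 13: 13+5=1, 13+6=2, 13+9=5, 13+11=7
A + B = {1, 2, 3, 5, 6, 7, 9, 11, 14, 15}, so |A + B| = 10.
Verify: 10 ≥ 6? Yes ✓.

CD lower bound = 6, actual |A + B| = 10.


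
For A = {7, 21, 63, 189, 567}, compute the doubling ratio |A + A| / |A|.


|A| = 5.
Compute A + A by enumerating all 25 pairs.
A + A = {14, 28, 42, 70, 84, 126, 196, 210, 252, 378, 574, 588, 630, 756, 1134}, so |A + A| = 15.
K = |A + A| / |A| = 15/5 = 3/1 ≈ 3.0000.
Reference: AP of size 5 gives K = 9/5 ≈ 1.8000; a fully generic set of size 5 gives K ≈ 3.0000.

|A| = 5, |A + A| = 15, K = 15/5 = 3/1.


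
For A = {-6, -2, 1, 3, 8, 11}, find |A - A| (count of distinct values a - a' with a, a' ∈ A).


A - A = {a - a' : a, a' ∈ A}; |A| = 6.
Bounds: 2|A|-1 ≤ |A - A| ≤ |A|² - |A| + 1, i.e. 11 ≤ |A - A| ≤ 31.
Note: 0 ∈ A - A always (from a - a). The set is symmetric: if d ∈ A - A then -d ∈ A - A.
Enumerate nonzero differences d = a - a' with a > a' (then include -d):
Positive differences: {2, 3, 4, 5, 7, 8, 9, 10, 13, 14, 17}
Full difference set: {0} ∪ (positive diffs) ∪ (negative diffs).
|A - A| = 1 + 2·11 = 23 (matches direct enumeration: 23).

|A - A| = 23


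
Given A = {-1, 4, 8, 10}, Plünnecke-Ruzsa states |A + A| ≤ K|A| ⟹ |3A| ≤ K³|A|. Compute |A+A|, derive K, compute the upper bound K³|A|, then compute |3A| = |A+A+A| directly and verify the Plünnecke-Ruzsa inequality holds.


|A| = 4.
Step 1: Compute A + A by enumerating all 16 pairs.
A + A = {-2, 3, 7, 8, 9, 12, 14, 16, 18, 20}, so |A + A| = 10.
Step 2: Doubling constant K = |A + A|/|A| = 10/4 = 10/4 ≈ 2.5000.
Step 3: Plünnecke-Ruzsa gives |3A| ≤ K³·|A| = (2.5000)³ · 4 ≈ 62.5000.
Step 4: Compute 3A = A + A + A directly by enumerating all triples (a,b,c) ∈ A³; |3A| = 19.
Step 5: Check 19 ≤ 62.5000? Yes ✓.

K = 10/4, Plünnecke-Ruzsa bound K³|A| ≈ 62.5000, |3A| = 19, inequality holds.


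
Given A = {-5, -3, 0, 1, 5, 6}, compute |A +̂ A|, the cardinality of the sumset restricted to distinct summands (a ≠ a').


Restricted sumset: A +̂ A = {a + a' : a ∈ A, a' ∈ A, a ≠ a'}.
Equivalently, take A + A and drop any sum 2a that is achievable ONLY as a + a for a ∈ A (i.e. sums representable only with equal summands).
Enumerate pairs (a, a') with a < a' (symmetric, so each unordered pair gives one sum; this covers all a ≠ a'):
  -5 + -3 = -8
  -5 + 0 = -5
  -5 + 1 = -4
  -5 + 5 = 0
  -5 + 6 = 1
  -3 + 0 = -3
  -3 + 1 = -2
  -3 + 5 = 2
  -3 + 6 = 3
  0 + 1 = 1
  0 + 5 = 5
  0 + 6 = 6
  1 + 5 = 6
  1 + 6 = 7
  5 + 6 = 11
Collected distinct sums: {-8, -5, -4, -3, -2, 0, 1, 2, 3, 5, 6, 7, 11}
|A +̂ A| = 13
(Reference bound: |A +̂ A| ≥ 2|A| - 3 for |A| ≥ 2, with |A| = 6 giving ≥ 9.)

|A +̂ A| = 13


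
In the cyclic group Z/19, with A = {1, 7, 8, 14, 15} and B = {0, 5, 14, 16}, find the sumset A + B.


Work in Z/19Z: reduce every sum a + b modulo 19.
Enumerate all 20 pairs:
a = 1: 1+0=1, 1+5=6, 1+14=15, 1+16=17
a = 7: 7+0=7, 7+5=12, 7+14=2, 7+16=4
a = 8: 8+0=8, 8+5=13, 8+14=3, 8+16=5
a = 14: 14+0=14, 14+5=0, 14+14=9, 14+16=11
a = 15: 15+0=15, 15+5=1, 15+14=10, 15+16=12
Distinct residues collected: {0, 1, 2, 3, 4, 5, 6, 7, 8, 9, 10, 11, 12, 13, 14, 15, 17}
|A + B| = 17 (out of 19 total residues).

A + B = {0, 1, 2, 3, 4, 5, 6, 7, 8, 9, 10, 11, 12, 13, 14, 15, 17}


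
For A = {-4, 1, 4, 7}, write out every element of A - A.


A - A = {a - a' : a, a' ∈ A}.
Compute a - a' for each ordered pair (a, a'):
a = -4: -4--4=0, -4-1=-5, -4-4=-8, -4-7=-11
a = 1: 1--4=5, 1-1=0, 1-4=-3, 1-7=-6
a = 4: 4--4=8, 4-1=3, 4-4=0, 4-7=-3
a = 7: 7--4=11, 7-1=6, 7-4=3, 7-7=0
Collecting distinct values (and noting 0 appears from a-a):
A - A = {-11, -8, -6, -5, -3, 0, 3, 5, 6, 8, 11}
|A - A| = 11

A - A = {-11, -8, -6, -5, -3, 0, 3, 5, 6, 8, 11}


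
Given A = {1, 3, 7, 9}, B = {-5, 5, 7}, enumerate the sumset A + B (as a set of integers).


A + B = {a + b : a ∈ A, b ∈ B}.
Enumerate all |A|·|B| = 4·3 = 12 pairs (a, b) and collect distinct sums.
a = 1: 1+-5=-4, 1+5=6, 1+7=8
a = 3: 3+-5=-2, 3+5=8, 3+7=10
a = 7: 7+-5=2, 7+5=12, 7+7=14
a = 9: 9+-5=4, 9+5=14, 9+7=16
Collecting distinct sums: A + B = {-4, -2, 2, 4, 6, 8, 10, 12, 14, 16}
|A + B| = 10

A + B = {-4, -2, 2, 4, 6, 8, 10, 12, 14, 16}


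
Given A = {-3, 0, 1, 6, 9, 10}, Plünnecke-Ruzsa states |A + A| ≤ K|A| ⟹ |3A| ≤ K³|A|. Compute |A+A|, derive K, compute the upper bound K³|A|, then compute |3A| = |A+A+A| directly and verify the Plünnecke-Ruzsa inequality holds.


|A| = 6.
Step 1: Compute A + A by enumerating all 36 pairs.
A + A = {-6, -3, -2, 0, 1, 2, 3, 6, 7, 9, 10, 11, 12, 15, 16, 18, 19, 20}, so |A + A| = 18.
Step 2: Doubling constant K = |A + A|/|A| = 18/6 = 18/6 ≈ 3.0000.
Step 3: Plünnecke-Ruzsa gives |3A| ≤ K³·|A| = (3.0000)³ · 6 ≈ 162.0000.
Step 4: Compute 3A = A + A + A directly by enumerating all triples (a,b,c) ∈ A³; |3A| = 34.
Step 5: Check 34 ≤ 162.0000? Yes ✓.

K = 18/6, Plünnecke-Ruzsa bound K³|A| ≈ 162.0000, |3A| = 34, inequality holds.


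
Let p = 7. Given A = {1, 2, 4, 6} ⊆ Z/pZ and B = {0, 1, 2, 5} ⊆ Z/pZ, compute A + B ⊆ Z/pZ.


Work in Z/7Z: reduce every sum a + b modulo 7.
Enumerate all 16 pairs:
a = 1: 1+0=1, 1+1=2, 1+2=3, 1+5=6
a = 2: 2+0=2, 2+1=3, 2+2=4, 2+5=0
a = 4: 4+0=4, 4+1=5, 4+2=6, 4+5=2
a = 6: 6+0=6, 6+1=0, 6+2=1, 6+5=4
Distinct residues collected: {0, 1, 2, 3, 4, 5, 6}
|A + B| = 7 (out of 7 total residues).

A + B = {0, 1, 2, 3, 4, 5, 6}


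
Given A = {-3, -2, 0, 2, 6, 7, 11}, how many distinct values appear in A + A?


A + A = {a + a' : a, a' ∈ A}; |A| = 7.
General bounds: 2|A| - 1 ≤ |A + A| ≤ |A|(|A|+1)/2, i.e. 13 ≤ |A + A| ≤ 28.
Lower bound 2|A|-1 is attained iff A is an arithmetic progression.
Enumerate sums a + a' for a ≤ a' (symmetric, so this suffices):
a = -3: -3+-3=-6, -3+-2=-5, -3+0=-3, -3+2=-1, -3+6=3, -3+7=4, -3+11=8
a = -2: -2+-2=-4, -2+0=-2, -2+2=0, -2+6=4, -2+7=5, -2+11=9
a = 0: 0+0=0, 0+2=2, 0+6=6, 0+7=7, 0+11=11
a = 2: 2+2=4, 2+6=8, 2+7=9, 2+11=13
a = 6: 6+6=12, 6+7=13, 6+11=17
a = 7: 7+7=14, 7+11=18
a = 11: 11+11=22
Distinct sums: {-6, -5, -4, -3, -2, -1, 0, 2, 3, 4, 5, 6, 7, 8, 9, 11, 12, 13, 14, 17, 18, 22}
|A + A| = 22

|A + A| = 22


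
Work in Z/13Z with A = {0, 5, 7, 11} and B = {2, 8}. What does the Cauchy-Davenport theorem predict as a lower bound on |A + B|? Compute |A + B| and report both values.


Cauchy-Davenport: |A + B| ≥ min(p, |A| + |B| - 1) for A, B nonempty in Z/pZ.
|A| = 4, |B| = 2, p = 13.
CD lower bound = min(13, 4 + 2 - 1) = min(13, 5) = 5.
Compute A + B mod 13 directly:
a = 0: 0+2=2, 0+8=8
a = 5: 5+2=7, 5+8=0
a = 7: 7+2=9, 7+8=2
a = 11: 11+2=0, 11+8=6
A + B = {0, 2, 6, 7, 8, 9}, so |A + B| = 6.
Verify: 6 ≥ 5? Yes ✓.

CD lower bound = 5, actual |A + B| = 6.


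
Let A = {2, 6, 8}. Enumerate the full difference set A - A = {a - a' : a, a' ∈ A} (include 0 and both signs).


A - A = {a - a' : a, a' ∈ A}.
Compute a - a' for each ordered pair (a, a'):
a = 2: 2-2=0, 2-6=-4, 2-8=-6
a = 6: 6-2=4, 6-6=0, 6-8=-2
a = 8: 8-2=6, 8-6=2, 8-8=0
Collecting distinct values (and noting 0 appears from a-a):
A - A = {-6, -4, -2, 0, 2, 4, 6}
|A - A| = 7

A - A = {-6, -4, -2, 0, 2, 4, 6}


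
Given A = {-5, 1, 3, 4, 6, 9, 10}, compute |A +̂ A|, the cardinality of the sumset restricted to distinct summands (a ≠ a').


Restricted sumset: A +̂ A = {a + a' : a ∈ A, a' ∈ A, a ≠ a'}.
Equivalently, take A + A and drop any sum 2a that is achievable ONLY as a + a for a ∈ A (i.e. sums representable only with equal summands).
Enumerate pairs (a, a') with a < a' (symmetric, so each unordered pair gives one sum; this covers all a ≠ a'):
  -5 + 1 = -4
  -5 + 3 = -2
  -5 + 4 = -1
  -5 + 6 = 1
  -5 + 9 = 4
  -5 + 10 = 5
  1 + 3 = 4
  1 + 4 = 5
  1 + 6 = 7
  1 + 9 = 10
  1 + 10 = 11
  3 + 4 = 7
  3 + 6 = 9
  3 + 9 = 12
  3 + 10 = 13
  4 + 6 = 10
  4 + 9 = 13
  4 + 10 = 14
  6 + 9 = 15
  6 + 10 = 16
  9 + 10 = 19
Collected distinct sums: {-4, -2, -1, 1, 4, 5, 7, 9, 10, 11, 12, 13, 14, 15, 16, 19}
|A +̂ A| = 16
(Reference bound: |A +̂ A| ≥ 2|A| - 3 for |A| ≥ 2, with |A| = 7 giving ≥ 11.)

|A +̂ A| = 16


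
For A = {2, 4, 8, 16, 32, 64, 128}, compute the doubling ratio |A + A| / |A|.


|A| = 7.
Compute A + A by enumerating all 49 pairs.
A + A = {4, 6, 8, 10, 12, 16, 18, 20, 24, 32, 34, 36, 40, 48, 64, 66, 68, 72, 80, 96, 128, 130, 132, 136, 144, 160, 192, 256}, so |A + A| = 28.
K = |A + A| / |A| = 28/7 = 4/1 ≈ 4.0000.
Reference: AP of size 7 gives K = 13/7 ≈ 1.8571; a fully generic set of size 7 gives K ≈ 4.0000.

|A| = 7, |A + A| = 28, K = 28/7 = 4/1.


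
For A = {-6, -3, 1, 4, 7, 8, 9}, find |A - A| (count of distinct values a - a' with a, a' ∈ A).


A - A = {a - a' : a, a' ∈ A}; |A| = 7.
Bounds: 2|A|-1 ≤ |A - A| ≤ |A|² - |A| + 1, i.e. 13 ≤ |A - A| ≤ 43.
Note: 0 ∈ A - A always (from a - a). The set is symmetric: if d ∈ A - A then -d ∈ A - A.
Enumerate nonzero differences d = a - a' with a > a' (then include -d):
Positive differences: {1, 2, 3, 4, 5, 6, 7, 8, 10, 11, 12, 13, 14, 15}
Full difference set: {0} ∪ (positive diffs) ∪ (negative diffs).
|A - A| = 1 + 2·14 = 29 (matches direct enumeration: 29).

|A - A| = 29


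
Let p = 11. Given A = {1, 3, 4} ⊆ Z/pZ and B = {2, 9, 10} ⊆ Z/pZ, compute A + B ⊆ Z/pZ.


Work in Z/11Z: reduce every sum a + b modulo 11.
Enumerate all 9 pairs:
a = 1: 1+2=3, 1+9=10, 1+10=0
a = 3: 3+2=5, 3+9=1, 3+10=2
a = 4: 4+2=6, 4+9=2, 4+10=3
Distinct residues collected: {0, 1, 2, 3, 5, 6, 10}
|A + B| = 7 (out of 11 total residues).

A + B = {0, 1, 2, 3, 5, 6, 10}


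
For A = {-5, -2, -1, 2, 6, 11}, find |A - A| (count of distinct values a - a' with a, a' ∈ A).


A - A = {a - a' : a, a' ∈ A}; |A| = 6.
Bounds: 2|A|-1 ≤ |A - A| ≤ |A|² - |A| + 1, i.e. 11 ≤ |A - A| ≤ 31.
Note: 0 ∈ A - A always (from a - a). The set is symmetric: if d ∈ A - A then -d ∈ A - A.
Enumerate nonzero differences d = a - a' with a > a' (then include -d):
Positive differences: {1, 3, 4, 5, 7, 8, 9, 11, 12, 13, 16}
Full difference set: {0} ∪ (positive diffs) ∪ (negative diffs).
|A - A| = 1 + 2·11 = 23 (matches direct enumeration: 23).

|A - A| = 23


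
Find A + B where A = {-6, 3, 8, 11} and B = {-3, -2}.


A + B = {a + b : a ∈ A, b ∈ B}.
Enumerate all |A|·|B| = 4·2 = 8 pairs (a, b) and collect distinct sums.
a = -6: -6+-3=-9, -6+-2=-8
a = 3: 3+-3=0, 3+-2=1
a = 8: 8+-3=5, 8+-2=6
a = 11: 11+-3=8, 11+-2=9
Collecting distinct sums: A + B = {-9, -8, 0, 1, 5, 6, 8, 9}
|A + B| = 8

A + B = {-9, -8, 0, 1, 5, 6, 8, 9}


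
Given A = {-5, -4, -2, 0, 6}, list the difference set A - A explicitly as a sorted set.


A - A = {a - a' : a, a' ∈ A}.
Compute a - a' for each ordered pair (a, a'):
a = -5: -5--5=0, -5--4=-1, -5--2=-3, -5-0=-5, -5-6=-11
a = -4: -4--5=1, -4--4=0, -4--2=-2, -4-0=-4, -4-6=-10
a = -2: -2--5=3, -2--4=2, -2--2=0, -2-0=-2, -2-6=-8
a = 0: 0--5=5, 0--4=4, 0--2=2, 0-0=0, 0-6=-6
a = 6: 6--5=11, 6--4=10, 6--2=8, 6-0=6, 6-6=0
Collecting distinct values (and noting 0 appears from a-a):
A - A = {-11, -10, -8, -6, -5, -4, -3, -2, -1, 0, 1, 2, 3, 4, 5, 6, 8, 10, 11}
|A - A| = 19

A - A = {-11, -10, -8, -6, -5, -4, -3, -2, -1, 0, 1, 2, 3, 4, 5, 6, 8, 10, 11}


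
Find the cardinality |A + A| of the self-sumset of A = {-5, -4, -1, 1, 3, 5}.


A + A = {a + a' : a, a' ∈ A}; |A| = 6.
General bounds: 2|A| - 1 ≤ |A + A| ≤ |A|(|A|+1)/2, i.e. 11 ≤ |A + A| ≤ 21.
Lower bound 2|A|-1 is attained iff A is an arithmetic progression.
Enumerate sums a + a' for a ≤ a' (symmetric, so this suffices):
a = -5: -5+-5=-10, -5+-4=-9, -5+-1=-6, -5+1=-4, -5+3=-2, -5+5=0
a = -4: -4+-4=-8, -4+-1=-5, -4+1=-3, -4+3=-1, -4+5=1
a = -1: -1+-1=-2, -1+1=0, -1+3=2, -1+5=4
a = 1: 1+1=2, 1+3=4, 1+5=6
a = 3: 3+3=6, 3+5=8
a = 5: 5+5=10
Distinct sums: {-10, -9, -8, -6, -5, -4, -3, -2, -1, 0, 1, 2, 4, 6, 8, 10}
|A + A| = 16

|A + A| = 16


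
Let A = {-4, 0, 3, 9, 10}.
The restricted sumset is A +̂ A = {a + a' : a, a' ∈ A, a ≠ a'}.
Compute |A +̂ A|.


Restricted sumset: A +̂ A = {a + a' : a ∈ A, a' ∈ A, a ≠ a'}.
Equivalently, take A + A and drop any sum 2a that is achievable ONLY as a + a for a ∈ A (i.e. sums representable only with equal summands).
Enumerate pairs (a, a') with a < a' (symmetric, so each unordered pair gives one sum; this covers all a ≠ a'):
  -4 + 0 = -4
  -4 + 3 = -1
  -4 + 9 = 5
  -4 + 10 = 6
  0 + 3 = 3
  0 + 9 = 9
  0 + 10 = 10
  3 + 9 = 12
  3 + 10 = 13
  9 + 10 = 19
Collected distinct sums: {-4, -1, 3, 5, 6, 9, 10, 12, 13, 19}
|A +̂ A| = 10
(Reference bound: |A +̂ A| ≥ 2|A| - 3 for |A| ≥ 2, with |A| = 5 giving ≥ 7.)

|A +̂ A| = 10


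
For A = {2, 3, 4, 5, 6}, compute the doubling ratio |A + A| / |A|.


|A| = 5.
Compute A + A by enumerating all 25 pairs.
A + A = {4, 5, 6, 7, 8, 9, 10, 11, 12}, so |A + A| = 9.
K = |A + A| / |A| = 9/5 (already in lowest terms) ≈ 1.8000.
Reference: AP of size 5 gives K = 9/5 ≈ 1.8000; a fully generic set of size 5 gives K ≈ 3.0000.

|A| = 5, |A + A| = 9, K = 9/5.


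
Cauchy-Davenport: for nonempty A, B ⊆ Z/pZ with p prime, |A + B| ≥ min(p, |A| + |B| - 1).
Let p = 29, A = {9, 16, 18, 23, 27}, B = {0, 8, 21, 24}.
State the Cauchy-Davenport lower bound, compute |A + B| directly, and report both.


Cauchy-Davenport: |A + B| ≥ min(p, |A| + |B| - 1) for A, B nonempty in Z/pZ.
|A| = 5, |B| = 4, p = 29.
CD lower bound = min(29, 5 + 4 - 1) = min(29, 8) = 8.
Compute A + B mod 29 directly:
a = 9: 9+0=9, 9+8=17, 9+21=1, 9+24=4
a = 16: 16+0=16, 16+8=24, 16+21=8, 16+24=11
a = 18: 18+0=18, 18+8=26, 18+21=10, 18+24=13
a = 23: 23+0=23, 23+8=2, 23+21=15, 23+24=18
a = 27: 27+0=27, 27+8=6, 27+21=19, 27+24=22
A + B = {1, 2, 4, 6, 8, 9, 10, 11, 13, 15, 16, 17, 18, 19, 22, 23, 24, 26, 27}, so |A + B| = 19.
Verify: 19 ≥ 8? Yes ✓.

CD lower bound = 8, actual |A + B| = 19.


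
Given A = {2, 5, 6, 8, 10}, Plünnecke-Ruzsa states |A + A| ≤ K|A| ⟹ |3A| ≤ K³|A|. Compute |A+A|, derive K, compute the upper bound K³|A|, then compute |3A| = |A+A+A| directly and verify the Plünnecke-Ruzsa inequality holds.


|A| = 5.
Step 1: Compute A + A by enumerating all 25 pairs.
A + A = {4, 7, 8, 10, 11, 12, 13, 14, 15, 16, 18, 20}, so |A + A| = 12.
Step 2: Doubling constant K = |A + A|/|A| = 12/5 = 12/5 ≈ 2.4000.
Step 3: Plünnecke-Ruzsa gives |3A| ≤ K³·|A| = (2.4000)³ · 5 ≈ 69.1200.
Step 4: Compute 3A = A + A + A directly by enumerating all triples (a,b,c) ∈ A³; |3A| = 20.
Step 5: Check 20 ≤ 69.1200? Yes ✓.

K = 12/5, Plünnecke-Ruzsa bound K³|A| ≈ 69.1200, |3A| = 20, inequality holds.


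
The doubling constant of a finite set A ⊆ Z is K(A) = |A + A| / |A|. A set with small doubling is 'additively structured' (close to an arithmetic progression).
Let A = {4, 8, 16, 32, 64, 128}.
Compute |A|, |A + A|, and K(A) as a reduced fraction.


|A| = 6.
Compute A + A by enumerating all 36 pairs.
A + A = {8, 12, 16, 20, 24, 32, 36, 40, 48, 64, 68, 72, 80, 96, 128, 132, 136, 144, 160, 192, 256}, so |A + A| = 21.
K = |A + A| / |A| = 21/6 = 7/2 ≈ 3.5000.
Reference: AP of size 6 gives K = 11/6 ≈ 1.8333; a fully generic set of size 6 gives K ≈ 3.5000.

|A| = 6, |A + A| = 21, K = 21/6 = 7/2.


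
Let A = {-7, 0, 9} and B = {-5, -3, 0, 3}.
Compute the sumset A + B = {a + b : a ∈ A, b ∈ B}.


A + B = {a + b : a ∈ A, b ∈ B}.
Enumerate all |A|·|B| = 3·4 = 12 pairs (a, b) and collect distinct sums.
a = -7: -7+-5=-12, -7+-3=-10, -7+0=-7, -7+3=-4
a = 0: 0+-5=-5, 0+-3=-3, 0+0=0, 0+3=3
a = 9: 9+-5=4, 9+-3=6, 9+0=9, 9+3=12
Collecting distinct sums: A + B = {-12, -10, -7, -5, -4, -3, 0, 3, 4, 6, 9, 12}
|A + B| = 12

A + B = {-12, -10, -7, -5, -4, -3, 0, 3, 4, 6, 9, 12}


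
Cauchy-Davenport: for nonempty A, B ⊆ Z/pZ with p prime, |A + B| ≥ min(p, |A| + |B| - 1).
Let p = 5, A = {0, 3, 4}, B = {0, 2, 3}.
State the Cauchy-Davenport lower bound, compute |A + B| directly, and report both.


Cauchy-Davenport: |A + B| ≥ min(p, |A| + |B| - 1) for A, B nonempty in Z/pZ.
|A| = 3, |B| = 3, p = 5.
CD lower bound = min(5, 3 + 3 - 1) = min(5, 5) = 5.
Compute A + B mod 5 directly:
a = 0: 0+0=0, 0+2=2, 0+3=3
a = 3: 3+0=3, 3+2=0, 3+3=1
a = 4: 4+0=4, 4+2=1, 4+3=2
A + B = {0, 1, 2, 3, 4}, so |A + B| = 5.
Verify: 5 ≥ 5? Yes ✓.

CD lower bound = 5, actual |A + B| = 5.


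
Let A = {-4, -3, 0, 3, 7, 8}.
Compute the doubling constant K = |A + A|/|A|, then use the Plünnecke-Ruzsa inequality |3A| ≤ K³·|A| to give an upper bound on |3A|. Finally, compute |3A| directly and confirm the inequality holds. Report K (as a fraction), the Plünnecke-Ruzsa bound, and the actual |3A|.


|A| = 6.
Step 1: Compute A + A by enumerating all 36 pairs.
A + A = {-8, -7, -6, -4, -3, -1, 0, 3, 4, 5, 6, 7, 8, 10, 11, 14, 15, 16}, so |A + A| = 18.
Step 2: Doubling constant K = |A + A|/|A| = 18/6 = 18/6 ≈ 3.0000.
Step 3: Plünnecke-Ruzsa gives |3A| ≤ K³·|A| = (3.0000)³ · 6 ≈ 162.0000.
Step 4: Compute 3A = A + A + A directly by enumerating all triples (a,b,c) ∈ A³; |3A| = 35.
Step 5: Check 35 ≤ 162.0000? Yes ✓.

K = 18/6, Plünnecke-Ruzsa bound K³|A| ≈ 162.0000, |3A| = 35, inequality holds.


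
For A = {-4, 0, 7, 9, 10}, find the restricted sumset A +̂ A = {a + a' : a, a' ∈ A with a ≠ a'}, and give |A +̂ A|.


Restricted sumset: A +̂ A = {a + a' : a ∈ A, a' ∈ A, a ≠ a'}.
Equivalently, take A + A and drop any sum 2a that is achievable ONLY as a + a for a ∈ A (i.e. sums representable only with equal summands).
Enumerate pairs (a, a') with a < a' (symmetric, so each unordered pair gives one sum; this covers all a ≠ a'):
  -4 + 0 = -4
  -4 + 7 = 3
  -4 + 9 = 5
  -4 + 10 = 6
  0 + 7 = 7
  0 + 9 = 9
  0 + 10 = 10
  7 + 9 = 16
  7 + 10 = 17
  9 + 10 = 19
Collected distinct sums: {-4, 3, 5, 6, 7, 9, 10, 16, 17, 19}
|A +̂ A| = 10
(Reference bound: |A +̂ A| ≥ 2|A| - 3 for |A| ≥ 2, with |A| = 5 giving ≥ 7.)

|A +̂ A| = 10


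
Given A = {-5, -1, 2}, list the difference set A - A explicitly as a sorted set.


A - A = {a - a' : a, a' ∈ A}.
Compute a - a' for each ordered pair (a, a'):
a = -5: -5--5=0, -5--1=-4, -5-2=-7
a = -1: -1--5=4, -1--1=0, -1-2=-3
a = 2: 2--5=7, 2--1=3, 2-2=0
Collecting distinct values (and noting 0 appears from a-a):
A - A = {-7, -4, -3, 0, 3, 4, 7}
|A - A| = 7

A - A = {-7, -4, -3, 0, 3, 4, 7}


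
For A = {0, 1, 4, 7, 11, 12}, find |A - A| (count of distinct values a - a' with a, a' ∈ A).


A - A = {a - a' : a, a' ∈ A}; |A| = 6.
Bounds: 2|A|-1 ≤ |A - A| ≤ |A|² - |A| + 1, i.e. 11 ≤ |A - A| ≤ 31.
Note: 0 ∈ A - A always (from a - a). The set is symmetric: if d ∈ A - A then -d ∈ A - A.
Enumerate nonzero differences d = a - a' with a > a' (then include -d):
Positive differences: {1, 3, 4, 5, 6, 7, 8, 10, 11, 12}
Full difference set: {0} ∪ (positive diffs) ∪ (negative diffs).
|A - A| = 1 + 2·10 = 21 (matches direct enumeration: 21).

|A - A| = 21


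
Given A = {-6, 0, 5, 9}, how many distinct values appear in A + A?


A + A = {a + a' : a, a' ∈ A}; |A| = 4.
General bounds: 2|A| - 1 ≤ |A + A| ≤ |A|(|A|+1)/2, i.e. 7 ≤ |A + A| ≤ 10.
Lower bound 2|A|-1 is attained iff A is an arithmetic progression.
Enumerate sums a + a' for a ≤ a' (symmetric, so this suffices):
a = -6: -6+-6=-12, -6+0=-6, -6+5=-1, -6+9=3
a = 0: 0+0=0, 0+5=5, 0+9=9
a = 5: 5+5=10, 5+9=14
a = 9: 9+9=18
Distinct sums: {-12, -6, -1, 0, 3, 5, 9, 10, 14, 18}
|A + A| = 10

|A + A| = 10


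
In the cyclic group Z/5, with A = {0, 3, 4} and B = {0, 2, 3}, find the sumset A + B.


Work in Z/5Z: reduce every sum a + b modulo 5.
Enumerate all 9 pairs:
a = 0: 0+0=0, 0+2=2, 0+3=3
a = 3: 3+0=3, 3+2=0, 3+3=1
a = 4: 4+0=4, 4+2=1, 4+3=2
Distinct residues collected: {0, 1, 2, 3, 4}
|A + B| = 5 (out of 5 total residues).

A + B = {0, 1, 2, 3, 4}


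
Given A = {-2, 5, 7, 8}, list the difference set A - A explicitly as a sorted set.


A - A = {a - a' : a, a' ∈ A}.
Compute a - a' for each ordered pair (a, a'):
a = -2: -2--2=0, -2-5=-7, -2-7=-9, -2-8=-10
a = 5: 5--2=7, 5-5=0, 5-7=-2, 5-8=-3
a = 7: 7--2=9, 7-5=2, 7-7=0, 7-8=-1
a = 8: 8--2=10, 8-5=3, 8-7=1, 8-8=0
Collecting distinct values (and noting 0 appears from a-a):
A - A = {-10, -9, -7, -3, -2, -1, 0, 1, 2, 3, 7, 9, 10}
|A - A| = 13

A - A = {-10, -9, -7, -3, -2, -1, 0, 1, 2, 3, 7, 9, 10}


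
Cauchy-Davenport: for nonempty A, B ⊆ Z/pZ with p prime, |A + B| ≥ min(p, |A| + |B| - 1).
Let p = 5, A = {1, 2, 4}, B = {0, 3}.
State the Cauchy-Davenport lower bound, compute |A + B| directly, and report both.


Cauchy-Davenport: |A + B| ≥ min(p, |A| + |B| - 1) for A, B nonempty in Z/pZ.
|A| = 3, |B| = 2, p = 5.
CD lower bound = min(5, 3 + 2 - 1) = min(5, 4) = 4.
Compute A + B mod 5 directly:
a = 1: 1+0=1, 1+3=4
a = 2: 2+0=2, 2+3=0
a = 4: 4+0=4, 4+3=2
A + B = {0, 1, 2, 4}, so |A + B| = 4.
Verify: 4 ≥ 4? Yes ✓.

CD lower bound = 4, actual |A + B| = 4.


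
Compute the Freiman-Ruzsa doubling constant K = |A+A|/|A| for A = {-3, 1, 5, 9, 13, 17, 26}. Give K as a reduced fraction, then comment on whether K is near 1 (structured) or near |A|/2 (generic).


|A| = 7.
Compute A + A by enumerating all 49 pairs.
A + A = {-6, -2, 2, 6, 10, 14, 18, 22, 23, 26, 27, 30, 31, 34, 35, 39, 43, 52}, so |A + A| = 18.
K = |A + A| / |A| = 18/7 (already in lowest terms) ≈ 2.5714.
Reference: AP of size 7 gives K = 13/7 ≈ 1.8571; a fully generic set of size 7 gives K ≈ 4.0000.

|A| = 7, |A + A| = 18, K = 18/7.


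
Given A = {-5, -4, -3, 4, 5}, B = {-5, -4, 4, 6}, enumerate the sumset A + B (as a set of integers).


A + B = {a + b : a ∈ A, b ∈ B}.
Enumerate all |A|·|B| = 5·4 = 20 pairs (a, b) and collect distinct sums.
a = -5: -5+-5=-10, -5+-4=-9, -5+4=-1, -5+6=1
a = -4: -4+-5=-9, -4+-4=-8, -4+4=0, -4+6=2
a = -3: -3+-5=-8, -3+-4=-7, -3+4=1, -3+6=3
a = 4: 4+-5=-1, 4+-4=0, 4+4=8, 4+6=10
a = 5: 5+-5=0, 5+-4=1, 5+4=9, 5+6=11
Collecting distinct sums: A + B = {-10, -9, -8, -7, -1, 0, 1, 2, 3, 8, 9, 10, 11}
|A + B| = 13

A + B = {-10, -9, -8, -7, -1, 0, 1, 2, 3, 8, 9, 10, 11}


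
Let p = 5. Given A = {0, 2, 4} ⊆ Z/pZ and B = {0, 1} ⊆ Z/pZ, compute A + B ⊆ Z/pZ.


Work in Z/5Z: reduce every sum a + b modulo 5.
Enumerate all 6 pairs:
a = 0: 0+0=0, 0+1=1
a = 2: 2+0=2, 2+1=3
a = 4: 4+0=4, 4+1=0
Distinct residues collected: {0, 1, 2, 3, 4}
|A + B| = 5 (out of 5 total residues).

A + B = {0, 1, 2, 3, 4}


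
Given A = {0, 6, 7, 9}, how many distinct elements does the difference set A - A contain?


A - A = {a - a' : a, a' ∈ A}; |A| = 4.
Bounds: 2|A|-1 ≤ |A - A| ≤ |A|² - |A| + 1, i.e. 7 ≤ |A - A| ≤ 13.
Note: 0 ∈ A - A always (from a - a). The set is symmetric: if d ∈ A - A then -d ∈ A - A.
Enumerate nonzero differences d = a - a' with a > a' (then include -d):
Positive differences: {1, 2, 3, 6, 7, 9}
Full difference set: {0} ∪ (positive diffs) ∪ (negative diffs).
|A - A| = 1 + 2·6 = 13 (matches direct enumeration: 13).

|A - A| = 13


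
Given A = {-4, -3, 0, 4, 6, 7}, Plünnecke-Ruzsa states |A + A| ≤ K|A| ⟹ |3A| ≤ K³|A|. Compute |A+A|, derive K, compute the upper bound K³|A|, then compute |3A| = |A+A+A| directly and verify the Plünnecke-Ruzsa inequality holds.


|A| = 6.
Step 1: Compute A + A by enumerating all 36 pairs.
A + A = {-8, -7, -6, -4, -3, 0, 1, 2, 3, 4, 6, 7, 8, 10, 11, 12, 13, 14}, so |A + A| = 18.
Step 2: Doubling constant K = |A + A|/|A| = 18/6 = 18/6 ≈ 3.0000.
Step 3: Plünnecke-Ruzsa gives |3A| ≤ K³·|A| = (3.0000)³ · 6 ≈ 162.0000.
Step 4: Compute 3A = A + A + A directly by enumerating all triples (a,b,c) ∈ A³; |3A| = 33.
Step 5: Check 33 ≤ 162.0000? Yes ✓.

K = 18/6, Plünnecke-Ruzsa bound K³|A| ≈ 162.0000, |3A| = 33, inequality holds.


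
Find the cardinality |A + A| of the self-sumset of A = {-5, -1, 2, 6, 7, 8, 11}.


A + A = {a + a' : a, a' ∈ A}; |A| = 7.
General bounds: 2|A| - 1 ≤ |A + A| ≤ |A|(|A|+1)/2, i.e. 13 ≤ |A + A| ≤ 28.
Lower bound 2|A|-1 is attained iff A is an arithmetic progression.
Enumerate sums a + a' for a ≤ a' (symmetric, so this suffices):
a = -5: -5+-5=-10, -5+-1=-6, -5+2=-3, -5+6=1, -5+7=2, -5+8=3, -5+11=6
a = -1: -1+-1=-2, -1+2=1, -1+6=5, -1+7=6, -1+8=7, -1+11=10
a = 2: 2+2=4, 2+6=8, 2+7=9, 2+8=10, 2+11=13
a = 6: 6+6=12, 6+7=13, 6+8=14, 6+11=17
a = 7: 7+7=14, 7+8=15, 7+11=18
a = 8: 8+8=16, 8+11=19
a = 11: 11+11=22
Distinct sums: {-10, -6, -3, -2, 1, 2, 3, 4, 5, 6, 7, 8, 9, 10, 12, 13, 14, 15, 16, 17, 18, 19, 22}
|A + A| = 23

|A + A| = 23
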